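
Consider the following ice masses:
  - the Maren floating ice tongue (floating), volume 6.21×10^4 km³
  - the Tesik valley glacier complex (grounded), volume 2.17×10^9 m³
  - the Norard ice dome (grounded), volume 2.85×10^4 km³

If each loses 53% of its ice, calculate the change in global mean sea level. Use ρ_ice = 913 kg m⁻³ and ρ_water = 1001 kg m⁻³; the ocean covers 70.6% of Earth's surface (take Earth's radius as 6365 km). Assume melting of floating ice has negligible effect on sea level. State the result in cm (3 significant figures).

≈ 3.83 cm

The Maren floating ice tongue is floating and already displaces its own weight of water, so its melt adds essentially nothing to sea level.
Tesik: 0.53 × 2.17×10^9 m³ × (913/1001) = 1.049×10^9 m³ of water.
Norard: 0.53 × 2.85×10^4 km³ × (913/1001) = 1.378×10^4 km³ of water.
Total added water ≈ 1.378×10^13 m³ over 3.59×10^14 m² → Δh = 0.0383 m = 3.83 cm.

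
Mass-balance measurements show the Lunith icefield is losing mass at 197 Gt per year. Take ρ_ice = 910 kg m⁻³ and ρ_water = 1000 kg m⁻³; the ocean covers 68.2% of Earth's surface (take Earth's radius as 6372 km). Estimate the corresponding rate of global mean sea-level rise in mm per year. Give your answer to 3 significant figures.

≈ 0.566 mm/yr

ρ_w = 1000 kg m⁻³. Annual water volume added = 197 Gt / ρ_w = 1.970×10^14 kg / 1000 kg m⁻³ = 1.970×10^11 m³.
Δh per year = 1.970×10^11 / 3.48×10^14 = 5.66×10^-4 m = 0.566 mm.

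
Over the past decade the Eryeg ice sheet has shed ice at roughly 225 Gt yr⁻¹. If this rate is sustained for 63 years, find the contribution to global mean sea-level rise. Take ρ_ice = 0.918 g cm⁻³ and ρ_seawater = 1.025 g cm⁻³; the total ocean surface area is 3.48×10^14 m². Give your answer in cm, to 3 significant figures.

Total mass lost = 225 Gt/yr × 63 yr = 1.418×10^4 Gt = 1.418×10^16 kg.
ρ_w = 1.025 g cm⁻³ = 1025 kg m⁻³, so water volume = 1.418×10^16 / 1025 = 1.383×10^13 m³.
Δh = 1.383×10^13 / 3.48×10^14 = 0.0397 m = 3.97 cm.

≈ 3.97 cm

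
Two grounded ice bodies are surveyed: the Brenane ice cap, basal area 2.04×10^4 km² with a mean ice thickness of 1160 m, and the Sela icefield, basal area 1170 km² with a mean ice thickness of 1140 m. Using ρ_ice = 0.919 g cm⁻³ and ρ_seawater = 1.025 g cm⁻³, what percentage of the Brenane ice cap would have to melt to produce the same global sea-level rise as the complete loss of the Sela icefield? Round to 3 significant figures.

≈ 5.64 %

Equal sea-level rise means equal mass of meltwater, i.e. equal mass of ice lost.
Ice mass of Sela: 1.226×10^15 kg; ice mass of Brenane: 2.175×10^16 kg.
Fraction required = 1.226×10^15 / 2.175×10^16 = 0.0564 → 5.64 %.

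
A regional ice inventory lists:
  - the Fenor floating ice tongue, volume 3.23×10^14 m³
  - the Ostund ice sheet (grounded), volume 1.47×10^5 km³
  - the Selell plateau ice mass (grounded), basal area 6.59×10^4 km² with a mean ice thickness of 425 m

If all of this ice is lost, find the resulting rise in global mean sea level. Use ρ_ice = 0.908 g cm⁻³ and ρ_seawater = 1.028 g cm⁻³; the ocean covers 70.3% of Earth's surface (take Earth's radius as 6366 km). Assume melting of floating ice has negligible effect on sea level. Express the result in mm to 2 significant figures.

The Fenor floating ice tongue is floating and already displaces its own weight of water, so its melt adds essentially nothing to sea level.
Ostund: 1.47×10^5 km³ × (908/1028) = 1.298×10^5 km³ of water.
Selell: ice volume = 6.59×10^4 km² × 425 m = 2.801×10^4 km³; 2.801×10^4 × (908/1028) = 2.474×10^4 km³ of water.
Total added water ≈ 1.546×10^14 m³ over 3.58×10^14 m² → Δh = 0.432 m = 430 mm.

≈ 430 mm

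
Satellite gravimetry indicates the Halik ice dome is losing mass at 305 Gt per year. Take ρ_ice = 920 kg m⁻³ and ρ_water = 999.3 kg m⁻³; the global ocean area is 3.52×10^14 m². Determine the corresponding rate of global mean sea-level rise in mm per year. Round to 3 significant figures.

ρ_w = 999.3 kg m⁻³. Annual water volume added = 305 Gt / ρ_w = 3.050×10^14 kg / 999.3 kg m⁻³ = 3.052×10^11 m³.
Δh per year = 3.052×10^11 / 3.52×10^14 = 8.67×10^-4 m = 0.867 mm.

≈ 0.867 mm/yr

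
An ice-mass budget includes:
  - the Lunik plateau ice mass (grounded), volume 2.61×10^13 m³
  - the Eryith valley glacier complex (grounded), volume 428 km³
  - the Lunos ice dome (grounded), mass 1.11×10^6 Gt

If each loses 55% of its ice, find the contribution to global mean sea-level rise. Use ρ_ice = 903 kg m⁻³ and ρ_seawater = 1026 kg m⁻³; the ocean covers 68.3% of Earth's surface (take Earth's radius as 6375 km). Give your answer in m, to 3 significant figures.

≈ 1.74 m

Lunik: 0.55 × 2.61×10^13 m³ × (903/1026) = 1.263×10^13 m³ of water.
Eryith: 0.55 × 428 km³ × (903/1026) = 207.2 km³ of water.
Lunos: 0.55 × 1.11×10^6 Gt = 6.105×10^17 kg; dividing by ρ_w = 1026 kg m⁻³ gives 5.950×10^14 m³ of water.
Total added water ≈ 6.079×10^14 m³ over 3.49×10^14 m² → Δh = 1.74 m.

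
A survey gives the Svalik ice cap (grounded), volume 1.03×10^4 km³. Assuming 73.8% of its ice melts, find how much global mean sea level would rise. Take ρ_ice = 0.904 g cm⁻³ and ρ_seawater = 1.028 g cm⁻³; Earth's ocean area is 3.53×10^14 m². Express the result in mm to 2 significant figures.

≈ 19 mm

Svalik: 0.738 × 1.03×10^4 km³ × (904/1028) = 6684 km³ of water.
Spread over 3.53×10^14 m² of ocean, Δh = 6.684×10^12 / 3.53×10^14 = 0.0189 m = 19 mm.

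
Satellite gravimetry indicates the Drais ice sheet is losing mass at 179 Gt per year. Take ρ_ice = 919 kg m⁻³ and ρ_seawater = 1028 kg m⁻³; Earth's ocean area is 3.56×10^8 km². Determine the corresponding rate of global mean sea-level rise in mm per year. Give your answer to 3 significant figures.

≈ 0.489 mm/yr

ρ_w = 1028 kg m⁻³. Annual water volume added = 179 Gt / ρ_w = 1.790×10^14 kg / 1028 kg m⁻³ = 1.741×10^11 m³.
Δh per year = 1.741×10^11 / 3.56×10^14 = 4.89×10^-4 m = 0.489 mm.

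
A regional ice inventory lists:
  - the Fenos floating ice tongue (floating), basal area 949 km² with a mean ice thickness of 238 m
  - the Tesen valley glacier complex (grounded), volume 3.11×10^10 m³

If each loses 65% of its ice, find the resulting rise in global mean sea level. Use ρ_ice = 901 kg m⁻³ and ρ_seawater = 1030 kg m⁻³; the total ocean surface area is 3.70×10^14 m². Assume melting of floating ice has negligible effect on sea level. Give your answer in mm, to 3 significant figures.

The Fenos floating ice tongue is floating and already displaces its own weight of water, so its melt adds essentially nothing to sea level.
Tesen: 0.65 × 3.11×10^10 m³ × (901/1030) = 1.768×10^10 m³ of water.
Total added water ≈ 1.768×10^10 m³ over 3.70×10^14 m² → Δh = 4.78×10^-5 m = 0.0478 mm.

≈ 0.0478 mm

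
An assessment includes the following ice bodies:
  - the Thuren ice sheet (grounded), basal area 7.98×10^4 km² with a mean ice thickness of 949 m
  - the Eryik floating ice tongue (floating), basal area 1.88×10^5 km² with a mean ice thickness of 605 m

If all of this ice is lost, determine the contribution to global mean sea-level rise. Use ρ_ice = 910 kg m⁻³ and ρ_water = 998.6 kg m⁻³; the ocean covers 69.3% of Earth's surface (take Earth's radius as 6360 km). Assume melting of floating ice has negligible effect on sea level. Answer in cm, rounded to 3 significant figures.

≈ 19.6 cm

Thuren: ice volume = 7.98×10^4 km² × 949 m = 7.573×10^4 km³; 7.573×10^4 × (910/998.6) = 6.901×10^4 km³ of water.
The Eryik floating ice tongue is floating and already displaces its own weight of water, so its melt adds essentially nothing to sea level.
Total added water ≈ 6.901×10^13 m³ over 3.52×10^14 m² → Δh = 0.196 m = 19.6 cm.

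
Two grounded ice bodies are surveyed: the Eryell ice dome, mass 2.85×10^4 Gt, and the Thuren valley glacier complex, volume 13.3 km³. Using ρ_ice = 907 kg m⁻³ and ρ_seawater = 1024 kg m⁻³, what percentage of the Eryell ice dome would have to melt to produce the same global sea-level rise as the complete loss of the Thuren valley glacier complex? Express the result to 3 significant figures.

≈ 0.0423 %

Equal sea-level rise means equal mass of meltwater, i.e. equal mass of ice lost.
Ice mass of Thuren: 1.206×10^13 kg; ice mass of Eryell: 2.850×10^16 kg.
Fraction required = 1.206×10^13 / 2.850×10^16 = 4.23×10^-4 → 0.0423 %.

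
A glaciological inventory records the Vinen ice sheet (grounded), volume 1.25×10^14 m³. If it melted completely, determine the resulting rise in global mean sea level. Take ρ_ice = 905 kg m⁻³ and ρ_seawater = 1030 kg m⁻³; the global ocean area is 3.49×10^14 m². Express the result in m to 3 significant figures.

≈ 0.315 m

Vinen: 1.25×10^14 m³ × (905/1030) = 1.098×10^14 m³ of water.
Spread over 3.49×10^14 m² of ocean, Δh = 1.098×10^14 / 3.49×10^14 = 0.315 m.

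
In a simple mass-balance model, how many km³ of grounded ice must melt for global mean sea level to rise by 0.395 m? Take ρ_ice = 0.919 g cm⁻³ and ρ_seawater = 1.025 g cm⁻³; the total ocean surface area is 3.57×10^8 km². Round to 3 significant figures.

Required water volume = Δh × A = 0.395 m × 3.57×10^14 m² = 1.410×10^14 m³ = 1.410×10^5 km³.
Ice volume = water volume × ρ_w/ρ_ice = 1.410×10^5 × 1025/919 = 1.57×10^5 km³.

≈ 1.57×10^5 km³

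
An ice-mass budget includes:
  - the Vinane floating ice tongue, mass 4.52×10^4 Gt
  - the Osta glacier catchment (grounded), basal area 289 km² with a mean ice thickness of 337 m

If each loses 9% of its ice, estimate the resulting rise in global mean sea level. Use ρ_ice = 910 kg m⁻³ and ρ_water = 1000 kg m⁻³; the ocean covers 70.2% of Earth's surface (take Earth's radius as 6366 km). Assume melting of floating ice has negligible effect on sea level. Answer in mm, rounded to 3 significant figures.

≈ 0.0223 mm

The Vinane floating ice tongue is floating and already displaces its own weight of water, so its melt adds essentially nothing to sea level.
Osta: ice volume = 289 km² × 337 m = 97.39 km³; 0.09 × 97.39 × (910/1000) = 7.976 km³ of water.
Total added water ≈ 7.976×10^9 m³ over 3.58×10^14 m² → Δh = 2.23×10^-5 m = 0.0223 mm.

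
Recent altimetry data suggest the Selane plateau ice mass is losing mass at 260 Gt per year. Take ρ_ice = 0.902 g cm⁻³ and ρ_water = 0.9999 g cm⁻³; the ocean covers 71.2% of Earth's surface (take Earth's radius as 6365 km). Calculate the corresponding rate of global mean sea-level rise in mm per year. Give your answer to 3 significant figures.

ρ_w = 0.9999 g cm⁻³ = 999.9 kg m⁻³. Annual water volume added = 260 Gt / ρ_w = 2.600×10^14 kg / 999.9 kg m⁻³ = 2.600×10^11 m³.
Δh per year = 2.600×10^11 / 3.62×10^14 = 7.17×10^-4 m = 0.717 mm.

≈ 0.717 mm/yr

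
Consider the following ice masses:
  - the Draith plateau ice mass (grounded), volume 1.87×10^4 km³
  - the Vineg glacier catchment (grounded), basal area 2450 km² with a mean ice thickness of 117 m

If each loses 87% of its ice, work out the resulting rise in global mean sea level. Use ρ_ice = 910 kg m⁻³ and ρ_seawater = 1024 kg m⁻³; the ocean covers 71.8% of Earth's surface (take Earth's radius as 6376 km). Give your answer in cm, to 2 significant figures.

Draith: 0.87 × 1.87×10^4 km³ × (910/1024) = 1.446×10^4 km³ of water.
Vineg: ice volume = 2450 km² × 117 m = 286.6 km³; 0.87 × 286.6 × (910/1024) = 221.6 km³ of water.
Total added water ≈ 1.468×10^13 m³ over 3.67×10^14 m² → Δh = 0.0400 m = 4.0 cm.

≈ 4.0 cm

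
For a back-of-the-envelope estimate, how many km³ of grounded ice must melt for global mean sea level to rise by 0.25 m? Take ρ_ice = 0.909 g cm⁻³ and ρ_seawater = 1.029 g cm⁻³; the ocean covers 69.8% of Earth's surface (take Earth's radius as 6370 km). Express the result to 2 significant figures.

≈ 1.0×10^5 km³

Required water volume = Δh × A = 0.25 m × 3.56×10^14 m² = 8.898×10^13 m³ = 8.898×10^4 km³.
Ice volume = water volume × ρ_w/ρ_ice = 8.898×10^4 × 1029/909 = 1.0×10^5 km³.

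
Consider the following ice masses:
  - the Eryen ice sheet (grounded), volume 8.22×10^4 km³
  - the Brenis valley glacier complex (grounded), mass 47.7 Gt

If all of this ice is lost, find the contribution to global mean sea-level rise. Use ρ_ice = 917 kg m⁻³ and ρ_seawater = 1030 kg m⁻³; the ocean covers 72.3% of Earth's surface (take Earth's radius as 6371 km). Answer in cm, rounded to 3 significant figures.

Eryen: 8.22×10^4 km³ × (917/1030) = 7.318×10^4 km³ of water.
Brenis: 47.7 Gt = 4.770×10^13 kg; dividing by ρ_w = 1030 kg m⁻³ gives 4.631×10^10 m³ of water.
Total added water ≈ 7.323×10^13 m³ over 3.69×10^14 m² → Δh = 0.199 m = 19.9 cm.

≈ 19.9 cm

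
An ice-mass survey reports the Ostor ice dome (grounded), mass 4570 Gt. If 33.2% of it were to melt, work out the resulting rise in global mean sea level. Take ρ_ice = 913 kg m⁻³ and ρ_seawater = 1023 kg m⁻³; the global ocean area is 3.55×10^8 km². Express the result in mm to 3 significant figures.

Ostor: 0.332 × 4570 Gt = 1.517×10^15 kg; dividing by ρ_w = 1023 kg m⁻³ gives 1.483×10^12 m³ of water.
Spread over 3.55×10^14 m² of ocean, Δh = 1.483×10^12 / 3.55×10^14 = 4.18×10^-3 m = 4.18 mm.

≈ 4.18 mm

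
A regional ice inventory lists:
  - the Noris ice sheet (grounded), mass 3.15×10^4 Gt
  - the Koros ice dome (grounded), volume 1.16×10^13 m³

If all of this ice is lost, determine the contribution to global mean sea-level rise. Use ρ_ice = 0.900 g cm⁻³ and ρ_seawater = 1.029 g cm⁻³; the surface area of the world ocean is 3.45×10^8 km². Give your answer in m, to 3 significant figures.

Noris: 3.15×10^4 Gt = 3.150×10^16 kg; dividing by ρ_w = 1.029 g cm⁻³ = 1029 kg m⁻³ gives 3.061×10^13 m³ of water.
Koros: 1.16×10^13 m³ × (900/1029) = 1.015×10^13 m³ of water.
Total added water ≈ 4.076×10^13 m³ over 3.45×10^14 m² → Δh = 0.118 m.

≈ 0.118 m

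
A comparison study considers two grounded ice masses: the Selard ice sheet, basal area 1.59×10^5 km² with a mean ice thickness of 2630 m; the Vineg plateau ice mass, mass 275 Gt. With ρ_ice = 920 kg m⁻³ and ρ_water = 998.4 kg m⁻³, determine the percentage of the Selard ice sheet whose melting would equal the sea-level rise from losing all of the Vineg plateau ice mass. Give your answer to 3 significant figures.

≈ 0.0715 %

Equal sea-level rise means equal mass of meltwater, i.e. equal mass of ice lost.
Ice mass of Vineg: 2.750×10^14 kg; ice mass of Selard: 3.847×10^17 kg.
Fraction required = 2.750×10^14 / 3.847×10^17 = 7.15×10^-4 → 0.0715 %.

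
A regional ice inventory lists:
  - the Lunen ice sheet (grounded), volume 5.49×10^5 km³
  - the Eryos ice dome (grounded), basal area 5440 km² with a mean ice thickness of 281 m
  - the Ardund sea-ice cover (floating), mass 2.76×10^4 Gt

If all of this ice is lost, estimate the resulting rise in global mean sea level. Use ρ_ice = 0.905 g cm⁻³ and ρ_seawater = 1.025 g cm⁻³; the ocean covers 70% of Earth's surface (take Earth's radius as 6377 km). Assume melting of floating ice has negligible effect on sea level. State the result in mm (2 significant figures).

Lunen: 5.49×10^5 km³ × (905/1025) = 4.847×10^5 km³ of water.
Eryos: ice volume = 5440 km² × 281 m = 1529 km³; 1529 × (905/1025) = 1350 km³ of water.
The Ardund sea-ice cover is floating and already displaces its own weight of water, so its melt adds essentially nothing to sea level.
Total added water ≈ 4.861×10^14 m³ over 3.58×10^14 m² → Δh = 1.36 m = 1400 mm.

≈ 1400 mm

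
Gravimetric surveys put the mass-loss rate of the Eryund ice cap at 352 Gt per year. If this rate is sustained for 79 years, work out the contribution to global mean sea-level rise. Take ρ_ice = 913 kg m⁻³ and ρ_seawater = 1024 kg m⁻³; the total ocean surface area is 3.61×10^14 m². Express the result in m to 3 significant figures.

≈ 0.0752 m

Total mass lost = 352 Gt/yr × 79 yr = 2.781×10^4 Gt = 2.781×10^16 kg.
ρ_w = 1024 kg m⁻³, so water volume = 2.781×10^16 / 1024 = 2.716×10^13 m³.
Δh = 2.716×10^13 / 3.61×10^14 = 0.0752 m.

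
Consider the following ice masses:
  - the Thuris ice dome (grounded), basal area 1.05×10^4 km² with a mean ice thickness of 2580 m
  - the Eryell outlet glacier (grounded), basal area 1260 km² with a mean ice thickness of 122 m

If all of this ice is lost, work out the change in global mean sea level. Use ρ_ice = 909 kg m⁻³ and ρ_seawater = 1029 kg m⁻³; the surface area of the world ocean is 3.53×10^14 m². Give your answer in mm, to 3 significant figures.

≈ 68.2 mm

Thuris: ice volume = 1.05×10^4 km² × 2580 m = 2.709×10^4 km³; 2.709×10^4 × (909/1029) = 2.393×10^4 km³ of water.
Eryell: ice volume = 1260 km² × 122 m = 153.7 km³; 153.7 × (909/1029) = 135.8 km³ of water.
Total added water ≈ 2.407×10^13 m³ over 3.53×10^14 m² → Δh = 0.0682 m = 68.2 mm.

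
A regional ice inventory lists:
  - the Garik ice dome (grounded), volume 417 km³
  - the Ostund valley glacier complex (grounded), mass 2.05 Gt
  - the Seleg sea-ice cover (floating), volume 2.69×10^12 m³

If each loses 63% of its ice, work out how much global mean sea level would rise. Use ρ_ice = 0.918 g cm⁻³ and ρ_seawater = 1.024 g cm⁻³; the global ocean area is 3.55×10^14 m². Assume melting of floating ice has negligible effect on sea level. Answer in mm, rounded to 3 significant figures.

Garik: 0.63 × 417 km³ × (918/1024) = 235.5 km³ of water.
Ostund: 0.63 × 2.05 Gt = 1.291×10^12 kg; dividing by ρ_w = 1.024 g cm⁻³ = 1024 kg m⁻³ gives 1.261×10^9 m³ of water.
The Seleg sea-ice cover is floating and already displaces its own weight of water, so its melt adds essentially nothing to sea level.
Total added water ≈ 2.368×10^11 m³ over 3.55×10^14 m² → Δh = 6.67×10^-4 m = 0.667 mm.

≈ 0.667 mm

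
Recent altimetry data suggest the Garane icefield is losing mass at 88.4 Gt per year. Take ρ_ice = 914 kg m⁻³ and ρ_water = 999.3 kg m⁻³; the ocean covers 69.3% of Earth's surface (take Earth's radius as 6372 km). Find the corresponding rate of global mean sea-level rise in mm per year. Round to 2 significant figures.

≈ 0.25 mm/yr

ρ_w = 999.3 kg m⁻³. Annual water volume added = 88.4 Gt / ρ_w = 8.840×10^13 kg / 999.3 kg m⁻³ = 8.846×10^10 m³.
Δh per year = 8.846×10^10 / 3.54×10^14 = 2.50×10^-4 m = 0.25 mm.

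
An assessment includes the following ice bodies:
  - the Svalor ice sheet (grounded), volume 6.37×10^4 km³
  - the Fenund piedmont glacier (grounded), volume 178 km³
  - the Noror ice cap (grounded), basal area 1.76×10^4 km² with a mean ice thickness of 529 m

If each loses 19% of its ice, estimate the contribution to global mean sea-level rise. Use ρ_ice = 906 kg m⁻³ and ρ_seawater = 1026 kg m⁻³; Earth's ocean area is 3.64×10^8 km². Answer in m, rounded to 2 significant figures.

≈ 0.034 m

Svalor: 0.19 × 6.37×10^4 km³ × (906/1026) = 1.069×10^4 km³ of water.
Fenund: 0.19 × 178 km³ × (906/1026) = 29.86 km³ of water.
Noror: ice volume = 1.76×10^4 km² × 529 m = 9310 km³; 0.19 × 9310 × (906/1026) = 1562 km³ of water.
Total added water ≈ 1.228×10^13 m³ over 3.64×10^14 m² → Δh = 0.0337 m.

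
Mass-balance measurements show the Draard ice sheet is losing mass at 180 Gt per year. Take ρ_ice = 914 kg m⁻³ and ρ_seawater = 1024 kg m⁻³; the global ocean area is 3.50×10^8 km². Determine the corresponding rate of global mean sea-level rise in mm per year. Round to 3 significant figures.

ρ_w = 1024 kg m⁻³. Annual water volume added = 180 Gt / ρ_w = 1.800×10^14 kg / 1024 kg m⁻³ = 1.758×10^11 m³.
Δh per year = 1.758×10^11 / 3.50×10^14 = 5.02×10^-4 m = 0.502 mm.

≈ 0.502 mm/yr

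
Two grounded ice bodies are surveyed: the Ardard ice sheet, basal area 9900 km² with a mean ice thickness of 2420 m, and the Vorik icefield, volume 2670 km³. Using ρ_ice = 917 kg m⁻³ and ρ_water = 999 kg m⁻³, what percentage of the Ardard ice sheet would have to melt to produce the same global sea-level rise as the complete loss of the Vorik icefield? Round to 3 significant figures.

≈ 11.1 %

Equal sea-level rise means equal mass of meltwater, i.e. equal mass of ice lost.
Ice mass of Vorik: 2.448×10^15 kg; ice mass of Ardard: 2.197×10^16 kg.
Fraction required = 2.448×10^15 / 2.197×10^16 = 0.111 → 11.1 %.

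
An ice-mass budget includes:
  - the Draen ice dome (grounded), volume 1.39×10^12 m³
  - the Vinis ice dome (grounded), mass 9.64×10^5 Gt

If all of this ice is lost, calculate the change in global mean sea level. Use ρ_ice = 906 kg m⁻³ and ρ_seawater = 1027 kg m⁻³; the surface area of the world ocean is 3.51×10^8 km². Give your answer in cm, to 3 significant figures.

≈ 268 cm

Draen: 1.39×10^12 m³ × (906/1027) = 1.226×10^12 m³ of water.
Vinis: 9.64×10^5 Gt = 9.640×10^17 kg; dividing by ρ_w = 1027 kg m⁻³ gives 9.387×10^14 m³ of water.
Total added water ≈ 9.399×10^14 m³ over 3.51×10^14 m² → Δh = 2.68 m = 268 cm.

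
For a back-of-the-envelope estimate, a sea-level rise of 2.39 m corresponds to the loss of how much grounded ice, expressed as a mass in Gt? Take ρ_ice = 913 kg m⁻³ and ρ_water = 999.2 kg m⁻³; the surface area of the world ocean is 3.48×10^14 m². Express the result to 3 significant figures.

≈ 8.31×10^5 Gt

Required water volume = Δh × A = 2.39 m × 3.48×10^14 m² = 8.317×10^14 m³.
ρ_w = 999.2 kg m⁻³, so the mass of water = 8.317×10^14 m³ × 999.2 kg m⁻³ = 8.311×10^17 kg = 8.31×10^5 Gt (and the same mass of ice, by conservation).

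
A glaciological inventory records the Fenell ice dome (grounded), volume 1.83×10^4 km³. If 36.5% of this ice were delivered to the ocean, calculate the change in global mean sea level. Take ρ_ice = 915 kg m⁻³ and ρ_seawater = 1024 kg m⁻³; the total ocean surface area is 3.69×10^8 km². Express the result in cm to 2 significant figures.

Fenell: 0.365 × 1.83×10^4 km³ × (915/1024) = 5968 km³ of water.
Spread over 3.69×10^14 m² of ocean, Δh = 5.968×10^12 / 3.69×10^14 = 0.0162 m = 1.6 cm.

≈ 1.6 cm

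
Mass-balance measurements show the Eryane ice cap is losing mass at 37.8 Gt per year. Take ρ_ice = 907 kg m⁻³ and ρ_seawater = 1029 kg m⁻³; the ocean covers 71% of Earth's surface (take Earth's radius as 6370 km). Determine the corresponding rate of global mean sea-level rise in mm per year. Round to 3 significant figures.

≈ 0.101 mm/yr

ρ_w = 1029 kg m⁻³. Annual water volume added = 37.8 Gt / ρ_w = 3.780×10^13 kg / 1029 kg m⁻³ = 3.673×10^10 m³.
Δh per year = 3.673×10^10 / 3.62×10^14 = 1.01×10^-4 m = 0.101 mm.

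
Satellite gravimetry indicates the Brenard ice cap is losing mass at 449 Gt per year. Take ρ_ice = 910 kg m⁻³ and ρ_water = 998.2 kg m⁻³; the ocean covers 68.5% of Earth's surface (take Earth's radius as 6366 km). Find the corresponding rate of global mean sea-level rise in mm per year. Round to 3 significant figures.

≈ 1.29 mm/yr

ρ_w = 998.2 kg m⁻³. Annual water volume added = 449 Gt / ρ_w = 4.490×10^14 kg / 998.2 kg m⁻³ = 4.498×10^11 m³.
Δh per year = 4.498×10^11 / 3.49×10^14 = 1.29×10^-3 m = 1.29 mm.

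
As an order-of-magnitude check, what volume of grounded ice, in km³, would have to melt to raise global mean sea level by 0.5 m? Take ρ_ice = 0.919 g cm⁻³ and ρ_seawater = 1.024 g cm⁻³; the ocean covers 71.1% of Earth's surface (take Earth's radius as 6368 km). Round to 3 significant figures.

Required water volume = Δh × A = 0.5 m × 3.62×10^14 m² = 1.812×10^14 m³ = 1.812×10^5 km³.
Ice volume = water volume × ρ_w/ρ_ice = 1.812×10^5 × 1024/919 = 2.02×10^5 km³.

≈ 2.02×10^5 km³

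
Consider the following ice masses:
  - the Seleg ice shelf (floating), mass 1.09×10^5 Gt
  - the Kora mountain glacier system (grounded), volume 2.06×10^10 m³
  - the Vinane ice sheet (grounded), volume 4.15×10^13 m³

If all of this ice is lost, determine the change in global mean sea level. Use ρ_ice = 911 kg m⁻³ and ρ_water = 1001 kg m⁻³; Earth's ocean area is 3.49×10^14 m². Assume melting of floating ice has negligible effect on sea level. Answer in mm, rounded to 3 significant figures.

≈ 108 mm

The Seleg ice shelf is floating and already displaces its own weight of water, so its melt adds essentially nothing to sea level.
Kora: 2.06×10^10 m³ × (911/1001) = 1.875×10^10 m³ of water.
Vinane: 4.15×10^13 m³ × (911/1001) = 3.777×10^13 m³ of water.
Total added water ≈ 3.779×10^13 m³ over 3.49×10^14 m² → Δh = 0.108 m = 108 mm.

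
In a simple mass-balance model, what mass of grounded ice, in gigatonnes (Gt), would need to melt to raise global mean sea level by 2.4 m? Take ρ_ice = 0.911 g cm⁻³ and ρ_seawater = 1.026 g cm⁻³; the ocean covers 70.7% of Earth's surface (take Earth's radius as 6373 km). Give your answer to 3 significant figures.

Required water volume = Δh × A = 2.4 m × 3.61×10^14 m² = 8.660×10^14 m³.
ρ_w = 1.026 g cm⁻³ = 1026 kg m⁻³, so the mass of water = 8.660×10^14 m³ × 1026 kg m⁻³ = 8.885×10^17 kg = 8.89×10^5 Gt (and the same mass of ice, by conservation).

≈ 8.89×10^5 Gt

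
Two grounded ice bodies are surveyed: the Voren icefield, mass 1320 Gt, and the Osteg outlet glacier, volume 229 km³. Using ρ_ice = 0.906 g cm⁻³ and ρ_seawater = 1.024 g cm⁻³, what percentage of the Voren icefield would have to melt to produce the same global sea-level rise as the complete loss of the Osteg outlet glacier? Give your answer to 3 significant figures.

Equal sea-level rise means equal mass of meltwater, i.e. equal mass of ice lost.
Ice mass of Osteg: 2.075×10^14 kg; ice mass of Voren: 1.320×10^15 kg.
Fraction required = 2.075×10^14 / 1.320×10^15 = 0.157 → 15.7 %.

≈ 15.7 %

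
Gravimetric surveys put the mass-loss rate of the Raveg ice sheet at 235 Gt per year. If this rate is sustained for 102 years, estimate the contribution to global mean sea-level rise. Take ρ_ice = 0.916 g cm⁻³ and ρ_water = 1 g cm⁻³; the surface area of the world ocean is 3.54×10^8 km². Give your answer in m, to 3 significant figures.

Total mass lost = 235 Gt/yr × 102 yr = 2.397×10^4 Gt = 2.397×10^16 kg.
ρ_w = 1 g cm⁻³ = 1000 kg m⁻³, so water volume = 2.397×10^16 / 1000 = 2.397×10^13 m³.
Δh = 2.397×10^13 / 3.54×10^14 = 0.0677 m.

≈ 0.0677 m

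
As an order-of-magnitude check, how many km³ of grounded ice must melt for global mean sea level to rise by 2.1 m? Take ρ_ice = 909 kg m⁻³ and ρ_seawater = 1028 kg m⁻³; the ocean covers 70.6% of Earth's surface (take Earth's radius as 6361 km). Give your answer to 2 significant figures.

Required water volume = Δh × A = 2.1 m × 3.59×10^14 m² = 7.538×10^14 m³ = 7.538×10^5 km³.
Ice volume = water volume × ρ_w/ρ_ice = 7.538×10^5 × 1028/909 = 8.5×10^5 km³.

≈ 8.5×10^5 km³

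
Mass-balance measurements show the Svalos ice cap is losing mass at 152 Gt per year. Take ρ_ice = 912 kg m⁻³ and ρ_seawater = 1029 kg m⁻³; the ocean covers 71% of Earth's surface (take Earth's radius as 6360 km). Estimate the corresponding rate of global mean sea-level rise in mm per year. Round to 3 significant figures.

≈ 0.409 mm/yr

ρ_w = 1029 kg m⁻³. Annual water volume added = 152 Gt / ρ_w = 1.520×10^14 kg / 1029 kg m⁻³ = 1.477×10^11 m³.
Δh per year = 1.477×10^11 / 3.61×10^14 = 4.09×10^-4 m = 0.409 mm.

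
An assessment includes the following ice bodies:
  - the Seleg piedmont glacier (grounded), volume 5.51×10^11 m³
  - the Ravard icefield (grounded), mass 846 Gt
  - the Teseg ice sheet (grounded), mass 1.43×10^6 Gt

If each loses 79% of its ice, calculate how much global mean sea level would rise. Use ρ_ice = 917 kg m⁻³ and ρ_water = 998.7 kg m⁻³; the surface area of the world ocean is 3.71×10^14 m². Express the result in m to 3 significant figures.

≈ 3.05 m

Seleg: 0.79 × 5.51×10^11 m³ × (917/998.7) = 3.997×10^11 m³ of water.
Ravard: 0.79 × 846 Gt = 6.683×10^14 kg; dividing by ρ_w = 998.7 kg m⁻³ gives 6.692×10^11 m³ of water.
Teseg: 0.79 × 1.43×10^6 Gt = 1.130×10^18 kg; dividing by ρ_w = 998.7 kg m⁻³ gives 1.131×10^15 m³ of water.
Total added water ≈ 1.132×10^15 m³ over 3.71×10^14 m² → Δh = 3.05 m.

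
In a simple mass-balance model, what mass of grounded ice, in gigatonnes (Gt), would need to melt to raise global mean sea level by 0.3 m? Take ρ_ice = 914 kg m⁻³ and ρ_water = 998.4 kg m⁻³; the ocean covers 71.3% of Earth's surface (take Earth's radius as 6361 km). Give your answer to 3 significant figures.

≈ 1.09×10^5 Gt

Required water volume = Δh × A = 0.3 m × 3.63×10^14 m² = 1.088×10^14 m³.
ρ_w = 998.4 kg m⁻³, so the mass of water = 1.088×10^14 m³ × 998.4 kg m⁻³ = 1.086×10^17 kg = 1.09×10^5 Gt (and the same mass of ice, by conservation).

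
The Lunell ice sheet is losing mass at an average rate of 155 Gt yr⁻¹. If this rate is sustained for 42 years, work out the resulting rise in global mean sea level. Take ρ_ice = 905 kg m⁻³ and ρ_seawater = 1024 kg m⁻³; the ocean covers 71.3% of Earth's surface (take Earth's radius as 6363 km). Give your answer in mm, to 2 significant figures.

Total mass lost = 155 Gt/yr × 42 yr = 6510 Gt = 6.510×10^15 kg.
ρ_w = 1024 kg m⁻³, so water volume = 6.510×10^15 / 1024 = 6.357×10^12 m³.
Δh = 6.357×10^12 / 3.63×10^14 = 0.0175 m = 18 mm.

≈ 18 mm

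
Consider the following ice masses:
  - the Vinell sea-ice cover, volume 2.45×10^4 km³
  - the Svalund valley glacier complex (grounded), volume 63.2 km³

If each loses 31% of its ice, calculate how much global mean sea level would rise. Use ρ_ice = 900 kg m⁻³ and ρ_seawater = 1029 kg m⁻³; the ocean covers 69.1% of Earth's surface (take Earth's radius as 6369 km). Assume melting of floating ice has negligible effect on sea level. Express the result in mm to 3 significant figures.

The Vinell sea-ice cover is floating and already displaces its own weight of water, so its melt adds essentially nothing to sea level.
Svalund: 0.31 × 63.2 km³ × (900/1029) = 17.14 km³ of water.
Total added water ≈ 1.714×10^10 m³ over 3.52×10^14 m² → Δh = 4.86×10^-5 m = 0.0486 mm.

≈ 0.0486 mm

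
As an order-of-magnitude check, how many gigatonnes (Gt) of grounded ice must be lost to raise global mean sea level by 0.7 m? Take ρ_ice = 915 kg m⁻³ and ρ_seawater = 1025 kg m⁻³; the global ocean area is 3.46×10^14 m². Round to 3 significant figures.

Required water volume = Δh × A = 0.7 m × 3.46×10^14 m² = 2.422×10^14 m³.
ρ_w = 1025 kg m⁻³, so the mass of water = 2.422×10^14 m³ × 1025 kg m⁻³ = 2.483×10^17 kg = 2.48×10^5 Gt (and the same mass of ice, by conservation).

≈ 2.48×10^5 Gt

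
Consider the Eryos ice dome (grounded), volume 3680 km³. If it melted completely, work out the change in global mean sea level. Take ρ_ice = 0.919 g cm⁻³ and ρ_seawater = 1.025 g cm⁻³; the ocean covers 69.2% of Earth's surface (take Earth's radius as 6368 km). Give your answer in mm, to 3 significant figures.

≈ 9.36 mm

Eryos: 3680 km³ × (919/1025) = 3299 km³ of water.
Spread over 3.53×10^14 m² of ocean, Δh = 3.299×10^12 / 3.53×10^14 = 9.36×10^-3 m = 9.36 mm.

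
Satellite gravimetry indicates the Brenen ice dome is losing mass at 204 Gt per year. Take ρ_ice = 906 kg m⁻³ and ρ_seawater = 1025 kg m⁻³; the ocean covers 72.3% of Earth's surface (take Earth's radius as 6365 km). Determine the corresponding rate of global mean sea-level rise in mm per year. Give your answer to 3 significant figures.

ρ_w = 1025 kg m⁻³. Annual water volume added = 204 Gt / ρ_w = 2.040×10^14 kg / 1025 kg m⁻³ = 1.990×10^11 m³.
Δh per year = 1.990×10^11 / 3.68×10^14 = 5.41×10^-4 m = 0.541 mm.

≈ 0.541 mm/yr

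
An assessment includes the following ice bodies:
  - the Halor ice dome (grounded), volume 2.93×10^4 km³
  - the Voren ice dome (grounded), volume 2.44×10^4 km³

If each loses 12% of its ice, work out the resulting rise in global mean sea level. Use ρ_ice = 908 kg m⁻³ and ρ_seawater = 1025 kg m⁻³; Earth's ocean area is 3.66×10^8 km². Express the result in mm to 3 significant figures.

≈ 15.6 mm

Halor: 0.12 × 2.93×10^4 km³ × (908/1025) = 3115 km³ of water.
Voren: 0.12 × 2.44×10^4 km³ × (908/1025) = 2594 km³ of water.
Total added water ≈ 5.708×10^12 m³ over 3.66×10^14 m² → Δh = 0.0156 m = 15.6 mm.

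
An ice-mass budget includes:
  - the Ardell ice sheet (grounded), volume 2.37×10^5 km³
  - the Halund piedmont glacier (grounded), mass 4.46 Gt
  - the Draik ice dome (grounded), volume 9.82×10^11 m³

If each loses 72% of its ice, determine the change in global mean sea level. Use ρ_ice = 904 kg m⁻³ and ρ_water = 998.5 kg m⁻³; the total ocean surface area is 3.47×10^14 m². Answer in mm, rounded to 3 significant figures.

Ardell: 0.72 × 2.37×10^5 km³ × (904/998.5) = 1.545×10^5 km³ of water.
Halund: 0.72 × 4.46 Gt = 3.211×10^12 kg; dividing by ρ_w = 998.5 kg m⁻³ gives 3.216×10^9 m³ of water.
Draik: 0.72 × 9.82×10^11 m³ × (904/998.5) = 6.401×10^11 m³ of water.
Total added water ≈ 1.551×10^14 m³ over 3.47×10^14 m² → Δh = 0.447 m = 447 mm.

≈ 447 mm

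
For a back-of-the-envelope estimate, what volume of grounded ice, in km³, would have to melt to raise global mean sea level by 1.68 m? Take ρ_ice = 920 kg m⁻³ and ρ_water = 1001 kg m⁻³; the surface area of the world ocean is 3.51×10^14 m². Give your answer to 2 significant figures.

≈ 6.4×10^5 km³

Required water volume = Δh × A = 1.68 m × 3.51×10^14 m² = 5.897×10^14 m³ = 5.897×10^5 km³.
Ice volume = water volume × ρ_w/ρ_ice = 5.897×10^5 × 1001/920 = 6.4×10^5 km³.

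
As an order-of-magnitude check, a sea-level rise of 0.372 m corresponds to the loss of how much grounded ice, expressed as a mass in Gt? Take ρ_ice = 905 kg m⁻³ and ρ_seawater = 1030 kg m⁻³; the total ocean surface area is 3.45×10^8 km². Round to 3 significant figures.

Required water volume = Δh × A = 0.372 m × 3.45×10^14 m² = 1.283×10^14 m³.
ρ_w = 1030 kg m⁻³, so the mass of water = 1.283×10^14 m³ × 1030 kg m⁻³ = 1.322×10^17 kg = 1.32×10^5 Gt (and the same mass of ice, by conservation).

≈ 1.32×10^5 Gt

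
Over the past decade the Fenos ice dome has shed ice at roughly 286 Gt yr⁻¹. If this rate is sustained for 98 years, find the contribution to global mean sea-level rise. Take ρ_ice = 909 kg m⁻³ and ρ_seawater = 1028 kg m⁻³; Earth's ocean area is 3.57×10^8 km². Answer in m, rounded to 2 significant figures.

Total mass lost = 286 Gt/yr × 98 yr = 2.803×10^4 Gt = 2.803×10^16 kg.
ρ_w = 1028 kg m⁻³, so water volume = 2.803×10^16 / 1028 = 2.726×10^13 m³.
Δh = 2.726×10^13 / 3.57×10^14 = 0.0764 m.

≈ 0.076 m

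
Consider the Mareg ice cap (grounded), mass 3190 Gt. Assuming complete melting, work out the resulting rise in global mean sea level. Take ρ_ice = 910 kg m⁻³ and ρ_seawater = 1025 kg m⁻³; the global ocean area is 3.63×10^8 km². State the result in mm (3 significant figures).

Mareg: 3190 Gt = 3.190×10^15 kg; dividing by ρ_w = 1025 kg m⁻³ gives 3.112×10^12 m³ of water.
Spread over 3.63×10^14 m² of ocean, Δh = 3.112×10^12 / 3.63×10^14 = 8.57×10^-3 m = 8.57 mm.

≈ 8.57 mm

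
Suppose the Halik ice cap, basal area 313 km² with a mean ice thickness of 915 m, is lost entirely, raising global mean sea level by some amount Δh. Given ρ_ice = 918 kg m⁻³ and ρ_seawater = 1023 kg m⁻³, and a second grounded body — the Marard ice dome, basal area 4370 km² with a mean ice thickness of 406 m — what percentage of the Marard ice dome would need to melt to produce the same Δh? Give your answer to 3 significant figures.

≈ 16.1 %

Equal sea-level rise means equal mass of meltwater, i.e. equal mass of ice lost.
Ice mass of Halik: 2.629×10^14 kg; ice mass of Marard: 1.629×10^15 kg.
Fraction required = 2.629×10^14 / 1.629×10^15 = 0.161 → 16.1 %.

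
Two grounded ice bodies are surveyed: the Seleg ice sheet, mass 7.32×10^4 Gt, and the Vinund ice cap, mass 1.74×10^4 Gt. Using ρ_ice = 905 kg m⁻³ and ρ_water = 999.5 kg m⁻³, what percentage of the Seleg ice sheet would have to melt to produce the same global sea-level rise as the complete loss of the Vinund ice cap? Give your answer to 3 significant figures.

≈ 23.8 %

Equal sea-level rise means equal mass of meltwater, i.e. equal mass of ice lost.
Ice mass of Vinund: 1.740×10^16 kg; ice mass of Seleg: 7.320×10^16 kg.
Fraction required = 1.740×10^16 / 7.320×10^16 = 0.238 → 23.8 %.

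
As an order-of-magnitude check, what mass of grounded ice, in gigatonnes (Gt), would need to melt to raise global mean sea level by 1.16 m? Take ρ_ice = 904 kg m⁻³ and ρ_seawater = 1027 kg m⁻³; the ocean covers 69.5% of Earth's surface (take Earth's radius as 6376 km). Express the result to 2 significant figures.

Required water volume = Δh × A = 1.16 m × 3.55×10^14 m² = 4.119×10^14 m³.
ρ_w = 1027 kg m⁻³, so the mass of water = 4.119×10^14 m³ × 1027 kg m⁻³ = 4.230×10^17 kg = 4.2×10^5 Gt (and the same mass of ice, by conservation).

≈ 4.2×10^5 Gt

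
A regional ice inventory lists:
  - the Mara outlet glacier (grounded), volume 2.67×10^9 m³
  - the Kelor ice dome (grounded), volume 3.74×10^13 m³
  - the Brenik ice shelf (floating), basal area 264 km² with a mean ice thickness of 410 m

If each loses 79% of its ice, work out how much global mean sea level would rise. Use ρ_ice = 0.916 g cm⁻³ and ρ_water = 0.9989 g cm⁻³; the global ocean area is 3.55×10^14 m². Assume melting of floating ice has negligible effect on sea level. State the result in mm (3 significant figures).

Mara: 0.79 × 2.67×10^9 m³ × (916/998.9) = 1.934×10^9 m³ of water.
Kelor: 0.79 × 3.74×10^13 m³ × (916/998.9) = 2.709×10^13 m³ of water.
The Brenik ice shelf is floating and already displaces its own weight of water, so its melt adds essentially nothing to sea level.
Total added water ≈ 2.710×10^13 m³ over 3.55×10^14 m² → Δh = 0.0763 m = 76.3 mm.

≈ 76.3 mm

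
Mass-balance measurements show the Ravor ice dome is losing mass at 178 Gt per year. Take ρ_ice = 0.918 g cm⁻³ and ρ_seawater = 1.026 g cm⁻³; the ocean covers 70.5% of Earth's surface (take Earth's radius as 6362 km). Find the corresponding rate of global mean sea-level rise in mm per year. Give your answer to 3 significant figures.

≈ 0.484 mm/yr

ρ_w = 1.026 g cm⁻³ = 1026 kg m⁻³. Annual water volume added = 178 Gt / ρ_w = 1.780×10^14 kg / 1026 kg m⁻³ = 1.735×10^11 m³.
Δh per year = 1.735×10^11 / 3.59×10^14 = 4.84×10^-4 m = 0.484 mm.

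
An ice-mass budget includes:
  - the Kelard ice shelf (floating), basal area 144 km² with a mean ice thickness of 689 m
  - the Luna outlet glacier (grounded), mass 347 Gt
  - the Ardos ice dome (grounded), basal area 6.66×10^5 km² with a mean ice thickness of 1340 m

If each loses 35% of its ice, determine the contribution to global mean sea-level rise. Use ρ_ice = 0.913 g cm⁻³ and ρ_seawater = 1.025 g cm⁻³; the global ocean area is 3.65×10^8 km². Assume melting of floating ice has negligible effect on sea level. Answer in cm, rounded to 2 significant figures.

The Kelard ice shelf is floating and already displaces its own weight of water, so its melt adds essentially nothing to sea level.
Luna: 0.35 × 347 Gt = 1.214×10^14 kg; dividing by ρ_w = 1.025 g cm⁻³ = 1025 kg m⁻³ gives 1.185×10^11 m³ of water.
Ardos: ice volume = 6.66×10^5 km² × 1340 m = 8.924×10^5 km³; 0.35 × 8.924×10^5 × (913/1025) = 2.782×10^5 km³ of water.
Total added water ≈ 2.783×10^14 m³ over 3.65×10^14 m² → Δh = 0.763 m = 76 cm.

≈ 76 cm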